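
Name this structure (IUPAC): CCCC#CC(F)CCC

Counting along the main chain through the multiple bond gives 9 carbons: the parent is nonane.
The chain contains a C≡C triple bond, so the unsaturation ending is -yne.
Choose the numbering such that numbering from this end puts the triple bond at C-4 rather than C-5.
With this numbering: the triple bond between C-4 and C-5; a fluoro group at C-6.
Assembling the pieces gives 6-fluoronon-4-yne.

6-fluoronon-4-yne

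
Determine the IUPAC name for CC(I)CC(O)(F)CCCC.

4-fluoro-2-iodooctan-4-ol

The longest chain bearing the –OH group is 8 carbons long (octane).
The principal characteristic group is an alcohol (–OH), named with the suffix -ol.
Number the chain so that numbering from this end puts the hydroxyl group at C-4 rather than C-5.
This places the hydroxyl at C-4; a fluoro group at C-4; an iodo group at C-2.
Substituent prefixes are cited in alphabetical order (multiplying prefixes like di-/tri- are ignored for ordering).
Putting it together: 4-fluoro-2-iodooctan-4-ol.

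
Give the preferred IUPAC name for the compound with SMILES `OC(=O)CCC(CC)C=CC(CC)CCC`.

The longest carbon chain that includes the –COOH group and the multiple bond has 10 carbons, so the parent hydride is decane.
The principal characteristic group is a carboxylic acid (terminal –COOH), named with the suffix -oic acid.
There is one C=C double bond, indicated by the ending -ene.
Choose the numbering such that the carboxylic acid carbon is C-1 by definition.
That gives the double bond between C-5 and C-6; ethyl groups at C-4 and C-7.
Assembling the pieces gives 4,7-diethyldec-5-enoic acid.

4,7-diethyldec-5-enoic acid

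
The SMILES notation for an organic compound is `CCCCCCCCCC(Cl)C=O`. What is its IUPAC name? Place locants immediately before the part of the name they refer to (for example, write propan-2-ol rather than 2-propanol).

2-chloroundecanal

Counting along the main chain through the –CHO group gives 11 carbons: the parent is undecane.
The principal characteristic group is an aldehyde (terminal –CHO), named with the suffix -al.
Number the chain so that the aldehyde carbon is C-1 by definition.
This places a chloro group at C-2.
Putting it together: 2-chloroundecanal.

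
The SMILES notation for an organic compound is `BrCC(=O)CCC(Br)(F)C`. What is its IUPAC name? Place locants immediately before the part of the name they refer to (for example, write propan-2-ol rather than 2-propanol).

Counting along the main chain through the carbonyl gives 6 carbons: the parent is hexane.
The highest-priority functional group is a ketone (C=O on an internal carbon), so the name ends in -one.
The numbering direction is chosen so that numbering from this end puts the carbonyl group at C-2 rather than C-5.
That gives the carbonyl at C-2; bromo groups at C-1 and C-5; a fluoro group at C-5.
The substituents are ordered alphabetically, ignoring any di-/tri- multipliers.
Assembling the pieces gives 1,5-dibromo-5-fluorohexan-2-one.

1,5-dibromo-5-fluorohexan-2-one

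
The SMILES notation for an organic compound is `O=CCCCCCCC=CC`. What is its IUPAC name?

The longest carbon chain that includes the –CHO group and the multiple bond has 10 carbons, so the parent hydride is decane.
The highest-priority functional group is an aldehyde (terminal –CHO), so the name ends in -al.
There is one C=C double bond, indicated by the ending -ene.
Number the chain so that the aldehyde carbon is C-1 by definition.
With this numbering: the double bond between C-8 and C-9.
Assembling the pieces gives dec-8-enal.

dec-8-enal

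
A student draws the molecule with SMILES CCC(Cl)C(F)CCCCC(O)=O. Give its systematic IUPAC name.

Counting along the main chain through the –COOH group gives 9 carbons: the parent is nonane.
The principal characteristic group is a carboxylic acid (terminal –COOH), named with the suffix -oic acid.
Number the chain so that the carboxylic acid carbon is C-1 by definition.
That gives a chloro group at C-7; a fluoro group at C-6.
Substituent prefixes are cited in alphabetical order (multiplying prefixes like di-/tri- are ignored for ordering).
Putting it together: 7-chloro-6-fluorononanoic acid.

7-chloro-6-fluorononanoic acid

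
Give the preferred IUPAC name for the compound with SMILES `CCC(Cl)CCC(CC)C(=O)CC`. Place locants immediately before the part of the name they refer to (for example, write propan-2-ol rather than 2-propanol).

7-chloro-4-ethylnonan-3-one

The longest chain bearing the carbonyl is 9 carbons long (nonane).
A ketone (C=O on an internal carbon) is the principal characteristic group, giving the suffix -one.
Number the chain so that numbering from this end puts the carbonyl group at C-3 rather than C-7.
With this numbering: the carbonyl at C-3; a chloro group at C-7; an ethyl group at C-4.
Prefixes are listed alphabetically: chloro, ethyl.
Assembling the pieces gives 7-chloro-4-ethylnonan-3-one.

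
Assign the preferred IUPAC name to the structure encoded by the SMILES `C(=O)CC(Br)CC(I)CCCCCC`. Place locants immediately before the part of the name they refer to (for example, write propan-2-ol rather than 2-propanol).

3-bromo-5-iodoundecanal

The longest chain bearing the –CHO group is 11 carbons long (undecane).
The highest-priority functional group is an aldehyde (terminal –CHO), so the name ends in -al.
The numbering direction is chosen so that the aldehyde carbon is C-1 by definition.
That gives a bromo group at C-3; an iodo group at C-5.
Substituent prefixes are cited in alphabetical order (multiplying prefixes like di-/tri- are ignored for ordering).
The name is 3-bromo-5-iodoundecanal.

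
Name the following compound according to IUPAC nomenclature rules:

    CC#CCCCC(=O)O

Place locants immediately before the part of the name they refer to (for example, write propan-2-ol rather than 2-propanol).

The longest chain bearing the –COOH group and the multiple bond is 7 carbons long (heptane).
A carboxylic acid (terminal –COOH) is the principal characteristic group, giving the suffix -oic acid.
There is one C≡C triple bond, indicated by the ending -yne.
Choose the numbering such that the carboxylic acid carbon is C-1 by definition.
With this numbering: the triple bond between C-5 and C-6.
Putting it together: hept-5-ynoic acid.

hept-5-ynoic acid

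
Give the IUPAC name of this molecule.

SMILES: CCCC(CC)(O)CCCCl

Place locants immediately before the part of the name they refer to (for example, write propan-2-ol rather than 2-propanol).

1-chloro-4-ethylheptan-4-ol

The longest chain bearing the –OH group is 7 carbons long (heptane).
An alcohol (–OH) is the principal characteristic group, giving the suffix -ol.
The numbering direction is chosen so that the substituent locant set {1,4} is lower than {4,7} at the first point of difference.
This places the hydroxyl at C-4; a chloro group at C-1; an ethyl group at C-4.
Prefixes are listed alphabetically: chloro, ethyl.
The name is 1-chloro-4-ethylheptan-4-ol.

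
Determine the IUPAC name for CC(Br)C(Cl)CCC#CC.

The longest chain bearing the multiple bond is 8 carbons long (octane).
There is one C≡C triple bond, indicated by the ending -yne.
The numbering direction is chosen so that numbering from this end puts the triple bond at C-2 rather than C-6.
That gives the triple bond between C-2 and C-3; a bromo group at C-7; a chloro group at C-6.
Prefixes are listed alphabetically: bromo, chloro.
Putting it together: 7-bromo-6-chlorooct-2-yne.

7-bromo-6-chlorooct-2-yne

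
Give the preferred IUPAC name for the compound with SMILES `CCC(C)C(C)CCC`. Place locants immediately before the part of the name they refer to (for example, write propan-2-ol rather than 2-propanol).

The longest continuous carbon chain has 7 atoms, so the parent hydride is heptane.
Choose the numbering such that the substituent locant set {3,4} is lower than {4,5} at the first point of difference.
With this numbering: methyl groups at C-3 and C-4.
Assembling the pieces gives 3,4-dimethylheptane.

3,4-dimethylheptane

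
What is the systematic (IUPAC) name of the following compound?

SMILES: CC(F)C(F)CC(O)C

Counting along the main chain through the –OH group gives 6 carbons: the parent is hexane.
The highest-priority functional group is an alcohol (–OH), so the name ends in -ol.
Choose the numbering such that numbering from this end puts the hydroxyl group at C-2 rather than C-5.
With this numbering: the hydroxyl at C-2; fluoro groups at C-4 and C-5.
Assembling the pieces gives 4,5-difluorohexan-2-ol.

4,5-difluorohexan-2-ol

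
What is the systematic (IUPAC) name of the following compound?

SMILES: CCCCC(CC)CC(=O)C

The longest carbon chain that includes the carbonyl has 8 carbons, so the parent hydride is octane.
The highest-priority functional group is a ketone (C=O on an internal carbon), so the name ends in -one.
Choose the numbering such that numbering from this end puts the carbonyl group at C-2 rather than C-7.
With this numbering: the carbonyl at C-2; an ethyl group at C-4.
The name is 4-ethyloctan-2-one.

4-ethyloctan-2-one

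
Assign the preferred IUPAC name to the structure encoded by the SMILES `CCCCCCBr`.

1-bromohexane

The parent chain contains 6 carbons (hexane).
The numbering direction is chosen so that the substituent locant set {1} is lower than {6} at the first point of difference.
With this numbering: a bromo group at C-1.
The name is 1-bromohexane.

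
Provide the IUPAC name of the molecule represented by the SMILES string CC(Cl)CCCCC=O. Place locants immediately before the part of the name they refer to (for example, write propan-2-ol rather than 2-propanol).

6-chloroheptanal

Counting along the main chain through the –CHO group gives 7 carbons: the parent is heptane.
An aldehyde (terminal –CHO) is the principal characteristic group, giving the suffix -al.
Number the chain so that the aldehyde carbon is C-1 by definition.
That gives a chloro group at C-6.
Putting it together: 6-chloroheptanal.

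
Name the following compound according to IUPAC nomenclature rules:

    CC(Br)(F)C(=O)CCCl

The longest chain bearing the carbonyl is 5 carbons long (pentane).
The highest-priority functional group is a ketone (C=O on an internal carbon), so the name ends in -one.
Number the chain so that the substituent locant set {1,4,4} is lower than {2,2,5} at the first point of difference.
With this numbering: the carbonyl at C-3; a bromo group at C-4; a chloro group at C-1; a fluoro group at C-4.
Substituent prefixes are cited in alphabetical order (multiplying prefixes like di-/tri- are ignored for ordering).
Assembling the pieces gives 4-bromo-1-chloro-4-fluoropentan-3-one.

4-bromo-1-chloro-4-fluoropentan-3-one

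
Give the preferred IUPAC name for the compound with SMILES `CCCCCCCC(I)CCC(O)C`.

5-iodododecan-2-ol

The longest chain bearing the –OH group is 12 carbons long (dodecane).
An alcohol (–OH) is the principal characteristic group, giving the suffix -ol.
Number the chain so that numbering from this end puts the hydroxyl group at C-2 rather than C-11.
This places the hydroxyl at C-2; an iodo group at C-5.
Putting it together: 5-iodododecan-2-ol.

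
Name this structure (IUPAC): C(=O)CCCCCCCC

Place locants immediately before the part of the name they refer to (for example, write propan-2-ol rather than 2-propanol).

The longest carbon chain that includes the –CHO group has 9 carbons, so the parent hydride is nonane.
The principal characteristic group is an aldehyde (terminal –CHO), named with the suffix -al.
The numbering direction is chosen so that the aldehyde carbon is C-1 by definition.
Putting it together: nonanal.

nonanal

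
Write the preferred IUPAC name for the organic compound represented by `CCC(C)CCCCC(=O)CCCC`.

10-methyldodecan-5-one

The longest chain bearing the carbonyl is 12 carbons long (dodecane).
The highest-priority functional group is a ketone (C=O on an internal carbon), so the name ends in -one.
Number the chain so that numbering from this end puts the carbonyl group at C-5 rather than C-8.
This places the carbonyl at C-5; a methyl group at C-10.
Assembling the pieces gives 10-methyldodecan-5-one.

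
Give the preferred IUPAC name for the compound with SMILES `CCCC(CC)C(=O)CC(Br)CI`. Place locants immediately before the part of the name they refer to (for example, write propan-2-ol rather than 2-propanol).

The longest carbon chain that includes the carbonyl has 8 carbons, so the parent hydride is octane.
A ketone (C=O on an internal carbon) is the principal characteristic group, giving the suffix -one.
The numbering direction is chosen so that numbering from this end puts the carbonyl group at C-4 rather than C-5.
This places the carbonyl at C-4; a bromo group at C-2; an ethyl group at C-5; an iodo group at C-1.
Substituent prefixes are cited in alphabetical order (multiplying prefixes like di-/tri- are ignored for ordering).
The name is 2-bromo-5-ethyl-1-iodooctan-4-one.

2-bromo-5-ethyl-1-iodooctan-4-one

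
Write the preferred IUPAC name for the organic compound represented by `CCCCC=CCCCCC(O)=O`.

Counting along the main chain through the –COOH group and the multiple bond gives 11 carbons: the parent is undecane.
A carboxylic acid (terminal –COOH) is the principal characteristic group, giving the suffix -oic acid.
There is one C=C double bond, indicated by the ending -ene.
Number the chain so that the carboxylic acid carbon is C-1 by definition.
This places the double bond between C-6 and C-7.
The name is undec-6-enoic acid.

undec-6-enoic acid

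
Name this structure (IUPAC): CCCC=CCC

hept-3-ene

The longest carbon chain that includes the multiple bond has 7 carbons, so the parent hydride is heptane.
The chain contains a C=C double bond, so the unsaturation ending is -ene.
The numbering direction is chosen so that numbering from this end puts the double bond at C-3 rather than C-4.
With this numbering: the double bond between C-3 and C-4.
Putting it together: hept-3-ene.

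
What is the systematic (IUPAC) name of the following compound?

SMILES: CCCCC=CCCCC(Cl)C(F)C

Counting along the main chain through the multiple bond gives 12 carbons: the parent is dodecane.
A C=C double bond in the chain gives the infix -ene-.
Number the chain so that numbering from this end puts the double bond at C-5 rather than C-7.
This places the double bond between C-5 and C-6; a chloro group at C-10; a fluoro group at C-11.
Prefixes are listed alphabetically: chloro, fluoro.
Putting it together: 10-chloro-11-fluorododec-5-ene.

10-chloro-11-fluorododec-5-ene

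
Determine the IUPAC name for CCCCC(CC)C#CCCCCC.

The longest carbon chain that includes the multiple bond has 12 carbons, so the parent hydride is dodecane.
There is one C≡C triple bond, indicated by the ending -yne.
Choose the numbering such that the substituent locant set {5} is lower than {8} at the first point of difference.
That gives the triple bond between C-6 and C-7; an ethyl group at C-5.
Putting it together: 5-ethyldodec-6-yne.

5-ethyldodec-6-yne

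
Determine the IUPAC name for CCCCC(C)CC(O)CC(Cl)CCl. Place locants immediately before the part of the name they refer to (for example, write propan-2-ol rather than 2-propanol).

1,2-dichloro-6-methyldecan-4-ol

The longest carbon chain that includes the –OH group has 10 carbons, so the parent hydride is decane.
An alcohol (–OH) is the principal characteristic group, giving the suffix -ol.
The numbering direction is chosen so that numbering from this end puts the hydroxyl group at C-4 rather than C-7.
With this numbering: the hydroxyl at C-4; chloro groups at C-1 and C-2; a methyl group at C-6.
Substituent prefixes are cited in alphabetical order (multiplying prefixes like di-/tri- are ignored for ordering).
Assembling the pieces gives 1,2-dichloro-6-methyldecan-4-ol.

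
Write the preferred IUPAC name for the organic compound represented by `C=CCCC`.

pent-1-ene

The longest chain bearing the multiple bond is 5 carbons long (pentane).
A C=C double bond in the chain gives the infix -ene-.
Number the chain so that numbering from this end puts the double bond at C-1 rather than C-4.
That gives the double bond between C-1 and C-2.
Assembling the pieces gives pent-1-ene.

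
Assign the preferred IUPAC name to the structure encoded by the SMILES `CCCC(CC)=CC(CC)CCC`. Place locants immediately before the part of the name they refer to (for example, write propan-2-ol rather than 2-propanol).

4,6-diethylnon-4-ene

The longest chain bearing the multiple bond is 9 carbons long (nonane).
There is one C=C double bond, indicated by the ending -ene.
Number the chain so that numbering from this end puts the double bond at C-4 rather than C-5.
This places the double bond between C-4 and C-5; ethyl groups at C-4 and C-6.
Assembling the pieces gives 4,6-diethylnon-4-ene.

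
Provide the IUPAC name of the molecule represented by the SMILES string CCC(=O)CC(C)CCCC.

5-methylnonan-3-one

Counting along the main chain through the carbonyl gives 9 carbons: the parent is nonane.
The highest-priority functional group is a ketone (C=O on an internal carbon), so the name ends in -one.
Choose the numbering such that numbering from this end puts the carbonyl group at C-3 rather than C-7.
This places the carbonyl at C-3; a methyl group at C-5.
The name is 5-methylnonan-3-one.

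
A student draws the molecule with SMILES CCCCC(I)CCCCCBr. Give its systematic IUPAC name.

The longest carbon chain is 10 atoms: the parent is decane.
Number the chain so that the substituent locant set {1,6} is lower than {5,10} at the first point of difference.
That gives a bromo group at C-1; an iodo group at C-6.
The substituents are ordered alphabetically, ignoring any di-/tri- multipliers.
Putting it together: 1-bromo-6-iododecane.

1-bromo-6-iododecane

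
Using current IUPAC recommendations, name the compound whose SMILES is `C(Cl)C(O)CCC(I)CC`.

1-chloro-5-iodoheptan-2-ol

The longest chain bearing the –OH group is 7 carbons long (heptane).
The principal characteristic group is an alcohol (–OH), named with the suffix -ol.
Choose the numbering such that numbering from this end puts the hydroxyl group at C-2 rather than C-6.
That gives the hydroxyl at C-2; a chloro group at C-1; an iodo group at C-5.
Prefixes are listed alphabetically: chloro, iodo.
The name is 1-chloro-5-iodoheptan-2-ol.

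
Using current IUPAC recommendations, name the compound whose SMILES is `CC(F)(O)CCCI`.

2-fluoro-5-iodopentan-2-ol

The longest carbon chain that includes the –OH group has 5 carbons, so the parent hydride is pentane.
The principal characteristic group is an alcohol (–OH), named with the suffix -ol.
The numbering direction is chosen so that numbering from this end puts the hydroxyl group at C-2 rather than C-4.
This places the hydroxyl at C-2; a fluoro group at C-2; an iodo group at C-5.
Prefixes are listed alphabetically: fluoro, iodo.
The name is 2-fluoro-5-iodopentan-2-ol.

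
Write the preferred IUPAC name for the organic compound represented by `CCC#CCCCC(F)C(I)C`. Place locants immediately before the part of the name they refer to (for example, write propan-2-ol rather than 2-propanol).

The longest chain bearing the multiple bond is 10 carbons long (decane).
There is one C≡C triple bond, indicated by the ending -yne.
Number the chain so that numbering from this end puts the triple bond at C-3 rather than C-7.
This places the triple bond between C-3 and C-4; a fluoro group at C-8; an iodo group at C-9.
The substituents are ordered alphabetically, ignoring any di-/tri- multipliers.
Putting it together: 8-fluoro-9-iododec-3-yne.

8-fluoro-9-iododec-3-yne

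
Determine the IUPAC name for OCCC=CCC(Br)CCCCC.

The longest carbon chain that includes the –OH group and the multiple bond has 11 carbons, so the parent hydride is undecane.
An alcohol (–OH) is the principal characteristic group, giving the suffix -ol.
A C=C double bond in the chain gives the infix -ene-.
Number the chain so that numbering from this end puts the hydroxyl group at C-1 rather than C-11.
That gives the hydroxyl at C-1; the double bond between C-3 and C-4; a bromo group at C-6.
Assembling the pieces gives 6-bromoundec-3-en-1-ol.

6-bromoundec-3-en-1-ol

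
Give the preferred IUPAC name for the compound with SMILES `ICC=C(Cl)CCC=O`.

4-chloro-6-iodohex-4-enal

The longest chain bearing the –CHO group and the multiple bond is 6 carbons long (hexane).
The highest-priority functional group is an aldehyde (terminal –CHO), so the name ends in -al.
A C=C double bond in the chain gives the infix -ene-.
Number the chain so that the aldehyde carbon is C-1 by definition.
This places the double bond between C-4 and C-5; a chloro group at C-4; an iodo group at C-6.
The substituents are ordered alphabetically, ignoring any di-/tri- multipliers.
Putting it together: 4-chloro-6-iodohex-4-enal.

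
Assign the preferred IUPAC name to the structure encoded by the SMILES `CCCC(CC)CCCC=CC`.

The longest carbon chain that includes the multiple bond has 10 carbons, so the parent hydride is decane.
The chain contains a C=C double bond, so the unsaturation ending is -ene.
The numbering direction is chosen so that numbering from this end puts the double bond at C-2 rather than C-8.
This places the double bond between C-2 and C-3; an ethyl group at C-7.
The name is 7-ethyldec-2-ene.

7-ethyldec-2-ene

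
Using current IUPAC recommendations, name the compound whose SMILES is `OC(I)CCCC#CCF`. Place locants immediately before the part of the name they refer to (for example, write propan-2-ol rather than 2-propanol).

The longest carbon chain that includes the –OH group and the multiple bond has 7 carbons, so the parent hydride is heptane.
The highest-priority functional group is an alcohol (–OH), so the name ends in -ol.
The chain contains a C≡C triple bond, so the unsaturation ending is -yne.
The numbering direction is chosen so that numbering from this end puts the hydroxyl group at C-1 rather than C-7.
This places the hydroxyl at C-1; the triple bond between C-5 and C-6; a fluoro group at C-7; an iodo group at C-1.
The substituents are ordered alphabetically, ignoring any di-/tri- multipliers.
Assembling the pieces gives 7-fluoro-1-iodohept-5-yn-1-ol.

7-fluoro-1-iodohept-5-yn-1-ol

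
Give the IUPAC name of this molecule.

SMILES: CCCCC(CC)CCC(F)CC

The parent chain contains 10 carbons (decane).
The numbering direction is chosen so that the substituent locant set {3,6} is lower than {5,8} at the first point of difference.
With this numbering: an ethyl group at C-6; a fluoro group at C-3.
Substituent prefixes are cited in alphabetical order (multiplying prefixes like di-/tri- are ignored for ordering).
Putting it together: 6-ethyl-3-fluorodecane.

6-ethyl-3-fluorodecane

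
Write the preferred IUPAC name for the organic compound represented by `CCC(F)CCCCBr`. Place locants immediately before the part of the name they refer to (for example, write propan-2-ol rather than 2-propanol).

The parent chain contains 7 carbons (heptane).
The numbering direction is chosen so that the substituent locant set {1,5} is lower than {3,7} at the first point of difference.
This places a bromo group at C-1; a fluoro group at C-5.
Substituent prefixes are cited in alphabetical order (multiplying prefixes like di-/tri- are ignored for ordering).
Putting it together: 1-bromo-5-fluoroheptane.

1-bromo-5-fluoroheptane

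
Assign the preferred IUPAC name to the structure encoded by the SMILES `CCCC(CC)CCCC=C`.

The longest carbon chain that includes the multiple bond has 9 carbons, so the parent hydride is nonane.
The chain contains a C=C double bond, so the unsaturation ending is -ene.
Number the chain so that numbering from this end puts the double bond at C-1 rather than C-8.
With this numbering: the double bond between C-1 and C-2; an ethyl group at C-6.
The name is 6-ethylnon-1-ene.

6-ethylnon-1-ene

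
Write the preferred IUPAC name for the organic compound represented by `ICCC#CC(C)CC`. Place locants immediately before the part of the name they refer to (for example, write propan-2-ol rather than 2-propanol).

1-iodo-5-methylhept-3-yne

Counting along the main chain through the multiple bond gives 7 carbons: the parent is heptane.
The chain contains a C≡C triple bond, so the unsaturation ending is -yne.
Number the chain so that numbering from this end puts the triple bond at C-3 rather than C-4.
With this numbering: the triple bond between C-3 and C-4; an iodo group at C-1; a methyl group at C-5.
Prefixes are listed alphabetically: iodo, methyl.
The name is 1-iodo-5-methylhept-3-yne.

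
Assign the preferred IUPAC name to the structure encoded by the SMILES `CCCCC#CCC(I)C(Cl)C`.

2-chloro-3-iododec-5-yne

The longest carbon chain that includes the multiple bond has 10 carbons, so the parent hydride is decane.
A C≡C triple bond in the chain gives the infix -yne-.
Number the chain so that the substituent locant set {2,3} is lower than {8,9} at the first point of difference.
With this numbering: the triple bond between C-5 and C-6; a chloro group at C-2; an iodo group at C-3.
Substituent prefixes are cited in alphabetical order (multiplying prefixes like di-/tri- are ignored for ordering).
Putting it together: 2-chloro-3-iododec-5-yne.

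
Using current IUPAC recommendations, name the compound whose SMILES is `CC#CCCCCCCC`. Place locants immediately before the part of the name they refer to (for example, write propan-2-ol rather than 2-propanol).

Counting along the main chain through the multiple bond gives 10 carbons: the parent is decane.
There is one C≡C triple bond, indicated by the ending -yne.
The numbering direction is chosen so that numbering from this end puts the triple bond at C-2 rather than C-8.
This places the triple bond between C-2 and C-3.
The name is dec-2-yne.

dec-2-yne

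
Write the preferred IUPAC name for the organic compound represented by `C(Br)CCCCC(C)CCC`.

The longest carbon chain is 9 atoms: the parent is nonane.
The numbering direction is chosen so that the substituent locant set {1,6} is lower than {4,9} at the first point of difference.
That gives a bromo group at C-1; a methyl group at C-6.
Prefixes are listed alphabetically: bromo, methyl.
Putting it together: 1-bromo-6-methylnonane.

1-bromo-6-methylnonane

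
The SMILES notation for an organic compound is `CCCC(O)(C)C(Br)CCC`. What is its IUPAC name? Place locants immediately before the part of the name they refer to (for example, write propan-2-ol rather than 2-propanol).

5-bromo-4-methyloctan-4-ol

The longest chain bearing the –OH group is 8 carbons long (octane).
An alcohol (–OH) is the principal characteristic group, giving the suffix -ol.
The numbering direction is chosen so that numbering from this end puts the hydroxyl group at C-4 rather than C-5.
That gives the hydroxyl at C-4; a bromo group at C-5; a methyl group at C-4.
Prefixes are listed alphabetically: bromo, methyl.
Putting it together: 5-bromo-4-methyloctan-4-ol.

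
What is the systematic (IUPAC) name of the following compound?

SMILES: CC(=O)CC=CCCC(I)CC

8-iododec-4-en-2-one

The longest chain bearing the carbonyl and the multiple bond is 10 carbons long (decane).
The highest-priority functional group is a ketone (C=O on an internal carbon), so the name ends in -one.
A C=C double bond in the chain gives the infix -ene-.
The numbering direction is chosen so that numbering from this end puts the carbonyl group at C-2 rather than C-9.
That gives the carbonyl at C-2; the double bond between C-4 and C-5; an iodo group at C-8.
The name is 8-iododec-4-en-2-one.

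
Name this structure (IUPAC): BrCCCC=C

5-bromopent-1-ene

Counting along the main chain through the multiple bond gives 5 carbons: the parent is pentane.
The chain contains a C=C double bond, so the unsaturation ending is -ene.
Choose the numbering such that numbering from this end puts the double bond at C-1 rather than C-4.
This places the double bond between C-1 and C-2; a bromo group at C-5.
Putting it together: 5-bromopent-1-ene.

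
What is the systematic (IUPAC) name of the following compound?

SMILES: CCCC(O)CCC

heptan-4-ol

The longest chain bearing the –OH group is 7 carbons long (heptane).
The principal characteristic group is an alcohol (–OH), named with the suffix -ol.
Both numbering directions give the same locant set; either may be used.
This places the hydroxyl at C-4.
Assembling the pieces gives heptan-4-ol.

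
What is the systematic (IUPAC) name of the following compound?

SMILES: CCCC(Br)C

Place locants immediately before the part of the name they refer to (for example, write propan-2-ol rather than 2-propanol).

2-bromopentane

The longest carbon chain is 5 atoms: the parent is pentane.
Number the chain so that the substituent locant set {2} is lower than {4} at the first point of difference.
With this numbering: a bromo group at C-2.
Putting it together: 2-bromopentane.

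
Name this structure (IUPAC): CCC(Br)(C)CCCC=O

The longest carbon chain that includes the –CHO group has 7 carbons, so the parent hydride is heptane.
The principal characteristic group is an aldehyde (terminal –CHO), named with the suffix -al.
The numbering direction is chosen so that the aldehyde carbon is C-1 by definition.
This places a bromo group at C-5; a methyl group at C-5.
Substituent prefixes are cited in alphabetical order (multiplying prefixes like di-/tri- are ignored for ordering).
Assembling the pieces gives 5-bromo-5-methylheptanal.

5-bromo-5-methylheptanal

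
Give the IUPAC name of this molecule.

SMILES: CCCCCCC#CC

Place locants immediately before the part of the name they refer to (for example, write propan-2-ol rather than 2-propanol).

The longest chain bearing the multiple bond is 9 carbons long (nonane).
A C≡C triple bond in the chain gives the infix -yne-.
Number the chain so that numbering from this end puts the triple bond at C-2 rather than C-7.
This places the triple bond between C-2 and C-3.
The name is non-2-yne.

non-2-yne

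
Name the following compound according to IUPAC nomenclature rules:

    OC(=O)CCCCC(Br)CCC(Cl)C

The longest chain bearing the –COOH group is 10 carbons long (decane).
The highest-priority functional group is a carboxylic acid (terminal –COOH), so the name ends in -oic acid.
The numbering direction is chosen so that the carboxylic acid carbon is C-1 by definition.
That gives a bromo group at C-6; a chloro group at C-9.
Substituent prefixes are cited in alphabetical order (multiplying prefixes like di-/tri- are ignored for ordering).
The name is 6-bromo-9-chlorodecanoic acid.

6-bromo-9-chlorodecanoic acid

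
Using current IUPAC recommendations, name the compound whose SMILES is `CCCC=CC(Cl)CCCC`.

6-chlorodec-4-ene

The longest chain bearing the multiple bond is 10 carbons long (decane).
A C=C double bond in the chain gives the infix -ene-.
Number the chain so that numbering from this end puts the double bond at C-4 rather than C-6.
With this numbering: the double bond between C-4 and C-5; a chloro group at C-6.
Putting it together: 6-chlorodec-4-ene.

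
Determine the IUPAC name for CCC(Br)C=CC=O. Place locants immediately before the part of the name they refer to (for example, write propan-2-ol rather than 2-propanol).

The longest carbon chain that includes the –CHO group and the multiple bond has 6 carbons, so the parent hydride is hexane.
An aldehyde (terminal –CHO) is the principal characteristic group, giving the suffix -al.
There is one C=C double bond, indicated by the ending -ene.
Number the chain so that the aldehyde carbon is C-1 by definition.
With this numbering: the double bond between C-2 and C-3; a bromo group at C-4.
Putting it together: 4-bromohex-2-enal.

4-bromohex-2-enal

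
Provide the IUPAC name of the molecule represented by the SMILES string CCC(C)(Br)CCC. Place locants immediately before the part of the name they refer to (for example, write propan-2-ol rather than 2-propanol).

The parent chain contains 6 carbons (hexane).
Choose the numbering such that the substituent locant set {3,3} is lower than {4,4} at the first point of difference.
This places a bromo group at C-3; a methyl group at C-3.
Substituent prefixes are cited in alphabetical order (multiplying prefixes like di-/tri- are ignored for ordering).
Assembling the pieces gives 3-bromo-3-methylhexane.

3-bromo-3-methylhexane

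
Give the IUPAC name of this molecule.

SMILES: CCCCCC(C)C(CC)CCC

4-ethyl-5-methyldecane

The parent chain contains 10 carbons (decane).
Number the chain so that the substituent locant set {4,5} is lower than {6,7} at the first point of difference.
That gives an ethyl group at C-4; a methyl group at C-5.
Substituent prefixes are cited in alphabetical order (multiplying prefixes like di-/tri- are ignored for ordering).
Putting it together: 4-ethyl-5-methyldecane.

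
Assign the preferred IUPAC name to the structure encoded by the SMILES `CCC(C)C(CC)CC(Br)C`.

The longest continuous carbon chain has 7 atoms, so the parent hydride is heptane.
Choose the numbering such that the substituent locant set {2,4,5} is lower than {3,4,6} at the first point of difference.
With this numbering: a bromo group at C-2; an ethyl group at C-4; a methyl group at C-5.
The substituents are ordered alphabetically, ignoring any di-/tri- multipliers.
Putting it together: 2-bromo-4-ethyl-5-methylheptane.

2-bromo-4-ethyl-5-methylheptane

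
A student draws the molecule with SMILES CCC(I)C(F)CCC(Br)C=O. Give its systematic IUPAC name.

2-bromo-5-fluoro-6-iodooctanal

The longest carbon chain that includes the –CHO group has 8 carbons, so the parent hydride is octane.
The highest-priority functional group is an aldehyde (terminal –CHO), so the name ends in -al.
Choose the numbering such that the aldehyde carbon is C-1 by definition.
That gives a bromo group at C-2; a fluoro group at C-5; an iodo group at C-6.
Prefixes are listed alphabetically: bromo, fluoro, iodo.
The name is 2-bromo-5-fluoro-6-iodooctanal.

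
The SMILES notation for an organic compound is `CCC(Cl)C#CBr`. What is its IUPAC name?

1-bromo-3-chloropent-1-yne

The longest carbon chain that includes the multiple bond has 5 carbons, so the parent hydride is pentane.
A C≡C triple bond in the chain gives the infix -yne-.
Number the chain so that numbering from this end puts the triple bond at C-1 rather than C-4.
With this numbering: the triple bond between C-1 and C-2; a bromo group at C-1; a chloro group at C-3.
The substituents are ordered alphabetically, ignoring any di-/tri- multipliers.
The name is 1-bromo-3-chloropent-1-yne.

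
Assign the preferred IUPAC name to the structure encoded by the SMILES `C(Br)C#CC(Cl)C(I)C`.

The longest carbon chain that includes the multiple bond has 6 carbons, so the parent hydride is hexane.
The chain contains a C≡C triple bond, so the unsaturation ending is -yne.
The numbering direction is chosen so that numbering from this end puts the triple bond at C-2 rather than C-4.
This places the triple bond between C-2 and C-3; a bromo group at C-1; a chloro group at C-4; an iodo group at C-5.
Substituent prefixes are cited in alphabetical order (multiplying prefixes like di-/tri- are ignored for ordering).
The name is 1-bromo-4-chloro-5-iodohex-2-yne.

1-bromo-4-chloro-5-iodohex-2-yne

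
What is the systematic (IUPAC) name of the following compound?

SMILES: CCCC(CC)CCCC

The parent chain contains 8 carbons (octane).
The numbering direction is chosen so that the substituent locant set {4} is lower than {5} at the first point of difference.
With this numbering: an ethyl group at C-4.
Putting it together: 4-ethyloctane.

4-ethyloctane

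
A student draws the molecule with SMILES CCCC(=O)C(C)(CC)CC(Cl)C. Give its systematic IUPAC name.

7-chloro-5-ethyl-5-methyloctan-4-one

Counting along the main chain through the carbonyl gives 8 carbons: the parent is octane.
A ketone (C=O on an internal carbon) is the principal characteristic group, giving the suffix -one.
Number the chain so that numbering from this end puts the carbonyl group at C-4 rather than C-5.
This places the carbonyl at C-4; a chloro group at C-7; an ethyl group at C-5; a methyl group at C-5.
The substituents are ordered alphabetically, ignoring any di-/tri- multipliers.
Putting it together: 7-chloro-5-ethyl-5-methyloctan-4-one.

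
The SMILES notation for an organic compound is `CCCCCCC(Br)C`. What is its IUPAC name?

2-bromooctane

The longest carbon chain is 8 atoms: the parent is octane.
Number the chain so that the substituent locant set {2} is lower than {7} at the first point of difference.
This places a bromo group at C-2.
Putting it together: 2-bromooctane.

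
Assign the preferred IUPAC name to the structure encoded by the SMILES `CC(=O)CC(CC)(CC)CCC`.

4,4-diethylheptan-2-one

Counting along the main chain through the carbonyl gives 7 carbons: the parent is heptane.
The highest-priority functional group is a ketone (C=O on an internal carbon), so the name ends in -one.
Number the chain so that numbering from this end puts the carbonyl group at C-2 rather than C-6.
With this numbering: the carbonyl at C-2; two ethyl groups at C-4.
Assembling the pieces gives 4,4-diethylheptan-2-one.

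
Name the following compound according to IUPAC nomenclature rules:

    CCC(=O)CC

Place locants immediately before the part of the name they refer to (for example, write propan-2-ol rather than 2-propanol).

The longest carbon chain that includes the carbonyl has 5 carbons, so the parent hydride is pentane.
A ketone (C=O on an internal carbon) is the principal characteristic group, giving the suffix -one.
Numbering from either end gives identical locants here.
This places the carbonyl at C-3.
Assembling the pieces gives pentan-3-one.

pentan-3-one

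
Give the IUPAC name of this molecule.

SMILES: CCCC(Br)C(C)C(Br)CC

The longest continuous carbon chain has 8 atoms, so the parent hydride is octane.
The numbering direction is chosen so that the substituent locant set {3,4,5} is lower than {4,5,6} at the first point of difference.
That gives bromo groups at C-3 and C-5; a methyl group at C-4.
Prefixes are listed alphabetically: bromo, methyl.
Assembling the pieces gives 3,5-dibromo-4-methyloctane.

3,5-dibromo-4-methyloctane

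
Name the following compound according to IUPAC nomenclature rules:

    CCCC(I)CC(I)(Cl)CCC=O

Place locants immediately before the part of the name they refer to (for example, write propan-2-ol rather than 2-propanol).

4-chloro-4,6-diiodononanal

The longest carbon chain that includes the –CHO group has 9 carbons, so the parent hydride is nonane.
An aldehyde (terminal –CHO) is the principal characteristic group, giving the suffix -al.
Number the chain so that the aldehyde carbon is C-1 by definition.
That gives a chloro group at C-4; iodo groups at C-4 and C-6.
Prefixes are listed alphabetically: chloro, iodo.
The name is 4-chloro-4,6-diiodononanal.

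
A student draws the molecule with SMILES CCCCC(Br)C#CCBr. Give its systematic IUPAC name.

1,4-dibromooct-2-yne

Counting along the main chain through the multiple bond gives 8 carbons: the parent is octane.
The chain contains a C≡C triple bond, so the unsaturation ending is -yne.
Choose the numbering such that numbering from this end puts the triple bond at C-2 rather than C-6.
With this numbering: the triple bond between C-2 and C-3; bromo groups at C-1 and C-4.
Putting it together: 1,4-dibromooct-2-yne.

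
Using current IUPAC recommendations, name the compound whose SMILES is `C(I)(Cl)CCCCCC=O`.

Counting along the main chain through the –CHO group gives 7 carbons: the parent is heptane.
The highest-priority functional group is an aldehyde (terminal –CHO), so the name ends in -al.
The numbering direction is chosen so that the aldehyde carbon is C-1 by definition.
With this numbering: a chloro group at C-7; an iodo group at C-7.
The substituents are ordered alphabetically, ignoring any di-/tri- multipliers.
The name is 7-chloro-7-iodoheptanal.

7-chloro-7-iodoheptanal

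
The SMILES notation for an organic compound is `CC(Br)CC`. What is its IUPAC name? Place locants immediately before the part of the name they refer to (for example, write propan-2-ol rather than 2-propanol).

2-bromobutane

The longest continuous carbon chain has 4 atoms, so the parent hydride is butane.
Number the chain so that the substituent locant set {2} is lower than {3} at the first point of difference.
With this numbering: a bromo group at C-2.
Putting it together: 2-bromobutane.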